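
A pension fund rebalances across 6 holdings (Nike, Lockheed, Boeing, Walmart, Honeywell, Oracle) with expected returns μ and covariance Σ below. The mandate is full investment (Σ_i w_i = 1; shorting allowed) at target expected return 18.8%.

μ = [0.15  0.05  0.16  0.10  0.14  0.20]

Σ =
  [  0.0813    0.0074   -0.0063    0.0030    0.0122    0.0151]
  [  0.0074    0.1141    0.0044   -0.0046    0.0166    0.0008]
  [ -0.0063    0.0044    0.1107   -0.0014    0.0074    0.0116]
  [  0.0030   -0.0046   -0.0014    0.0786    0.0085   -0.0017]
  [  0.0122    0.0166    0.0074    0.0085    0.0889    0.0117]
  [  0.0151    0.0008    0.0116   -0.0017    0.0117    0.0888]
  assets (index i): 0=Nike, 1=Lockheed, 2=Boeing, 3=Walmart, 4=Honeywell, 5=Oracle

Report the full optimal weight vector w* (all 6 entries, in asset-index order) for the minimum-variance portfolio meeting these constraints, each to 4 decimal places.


0.2593  -0.1787  0.2475  0.0561  0.1722  0.4436

x=Σ⁻¹μ = [1.4249  0.2024  1.2911  1.1942  0.8901  1.7451]
y=Σ⁻¹𝟙 = [9.4647  7.4638  8.2185  12.5099  5.6217  8.0098]
a=μᵀx=1.023487  b=𝟙ᵀx=6.747840  c=𝟙ᵀy=51.288363  D=ac−b²=6.959610
λ₁=(c·0.188−b)/D = (51.288363·0.188−6.747840)/6.959610 = 0.415881
λ₂=(a−b·0.188)/D = (1.023487−6.747840·0.188)/6.959610 = -0.035219
w* = 0.415881·x + -0.035219·y:
  w_0 = 0.415881·1.4249 + -0.035219·9.4647 = 0.2593  (Nike)
  w_1 = 0.415881·0.2024 + -0.035219·7.4638 = -0.1787  (Lockheed)
  w_2 = 0.415881·1.2911 + -0.035219·8.2185 = 0.2475  (Boeing)
  w_3 = 0.415881·1.1942 + -0.035219·12.5099 = 0.0561  (Walmart)
  w_4 = 0.415881·0.8901 + -0.035219·5.6217 = 0.1722  (Honeywell)
  w_5 = 0.415881·1.7451 + -0.035219·8.0098 = 0.4436  (Oracle)
Σw_i=1.0000  μᵀw=0.1880
σ²=wᵀΣw=λ₁·μ_p+λ₂ = 0.415881·0.188 + -0.035219 = 0.042967 ≈ 0.0430


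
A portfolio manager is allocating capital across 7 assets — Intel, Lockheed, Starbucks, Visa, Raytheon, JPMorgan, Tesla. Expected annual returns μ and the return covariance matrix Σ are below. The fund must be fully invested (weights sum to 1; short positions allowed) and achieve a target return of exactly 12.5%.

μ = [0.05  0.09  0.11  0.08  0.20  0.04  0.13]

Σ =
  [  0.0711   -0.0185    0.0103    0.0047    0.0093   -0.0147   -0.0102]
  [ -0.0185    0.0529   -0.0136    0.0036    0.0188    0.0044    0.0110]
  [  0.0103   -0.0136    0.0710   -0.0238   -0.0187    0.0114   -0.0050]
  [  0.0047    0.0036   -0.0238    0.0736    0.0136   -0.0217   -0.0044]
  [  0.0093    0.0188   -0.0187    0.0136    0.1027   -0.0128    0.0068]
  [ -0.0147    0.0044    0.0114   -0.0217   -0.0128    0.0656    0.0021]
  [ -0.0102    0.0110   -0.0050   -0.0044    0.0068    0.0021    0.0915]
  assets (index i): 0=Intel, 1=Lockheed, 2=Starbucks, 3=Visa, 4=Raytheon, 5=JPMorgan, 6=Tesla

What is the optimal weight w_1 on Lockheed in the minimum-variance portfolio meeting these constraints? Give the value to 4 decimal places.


0.0967

u=Σ⁻¹μ = [0.7474  1.4800  2.7913  1.9432  1.9119  1.1638  1.4033]
v=Σ⁻¹𝟙 = [21.0102  23.6614  22.6675  24.8669  6.4874  23.5384  11.8386]
a=μᵀu=1.244421  b=𝟙ᵀu=11.440839  c=𝟙ᵀv=134.070323  D=ac−b²=35.947153
λ₁=(c·0.125−b)/D = (134.070323·0.125−11.440839)/35.947153 = 0.147938
λ₂=(a−b·0.125)/D = (1.244421−11.440839·0.125)/35.947153 = -0.005165
w* = 0.147938·u + -0.005165·v:
  w_0 = 0.147938·0.7474 + -0.005165·21.0102 = 0.0020  (Intel)
  w_1 = 0.147938·1.4800 + -0.005165·23.6614 = 0.0967  (Lockheed)
  w_2 = 0.147938·2.7913 + -0.005165·22.6675 = 0.2958  (Starbucks)
  w_3 = 0.147938·1.9432 + -0.005165·24.8669 = 0.1590  (Visa)
  w_4 = 0.147938·1.9119 + -0.005165·6.4874 = 0.2493  (Raytheon)
  w_5 = 0.147938·1.1638 + -0.005165·23.5384 = 0.0506  (JPMorgan)
  w_6 = 0.147938·1.4033 + -0.005165·11.8386 = 0.1465  (Tesla)
Σw_i=1.0000  μᵀw=0.1250
σ²=wᵀΣw=λ₁·μ_p+λ₂ = 0.147938·0.125 + -0.005165 = 0.013327 ≈ 0.0133


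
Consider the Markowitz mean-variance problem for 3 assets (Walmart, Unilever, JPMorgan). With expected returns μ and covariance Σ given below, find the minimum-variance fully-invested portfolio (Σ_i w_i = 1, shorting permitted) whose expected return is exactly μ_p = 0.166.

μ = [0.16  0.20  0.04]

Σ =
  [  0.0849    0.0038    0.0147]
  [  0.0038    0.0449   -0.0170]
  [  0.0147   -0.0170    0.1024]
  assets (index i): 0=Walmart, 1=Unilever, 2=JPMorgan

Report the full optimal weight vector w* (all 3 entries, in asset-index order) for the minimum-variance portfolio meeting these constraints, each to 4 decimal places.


0.2037  0.6347  0.1616

g=Σ⁻¹μ = [1.5100  4.6870  0.9520]
h=Σ⁻¹𝟙 = [8.3494  26.4727  12.9619]
a=μᵀg=1.217070  b=𝟙ᵀg=7.148922  c=𝟙ᵀh=47.784022  D=ac−b²=7.049404
λ₁=(c·0.166−b)/D = (47.784022·0.166−7.148922)/7.049404 = 0.111105
λ₂=(a−b·0.166)/D = (1.217070−7.148922·0.166)/7.049404 = 0.004305
w* = 0.111105·g + 0.004305·h:
  w_0 = 0.111105·1.5100 + 0.004305·8.3494 = 0.2037  (Walmart)
  w_1 = 0.111105·4.6870 + 0.004305·26.4727 = 0.6347  (Unilever)
  w_2 = 0.111105·0.9520 + 0.004305·12.9619 = 0.1616  (JPMorgan)
Σw_i=1.0000  μᵀw=0.1660
σ²=wᵀΣw=λ₁·μ_p+λ₂ = 0.111105·0.166 + 0.004305 = 0.022749 ≈ 0.0227


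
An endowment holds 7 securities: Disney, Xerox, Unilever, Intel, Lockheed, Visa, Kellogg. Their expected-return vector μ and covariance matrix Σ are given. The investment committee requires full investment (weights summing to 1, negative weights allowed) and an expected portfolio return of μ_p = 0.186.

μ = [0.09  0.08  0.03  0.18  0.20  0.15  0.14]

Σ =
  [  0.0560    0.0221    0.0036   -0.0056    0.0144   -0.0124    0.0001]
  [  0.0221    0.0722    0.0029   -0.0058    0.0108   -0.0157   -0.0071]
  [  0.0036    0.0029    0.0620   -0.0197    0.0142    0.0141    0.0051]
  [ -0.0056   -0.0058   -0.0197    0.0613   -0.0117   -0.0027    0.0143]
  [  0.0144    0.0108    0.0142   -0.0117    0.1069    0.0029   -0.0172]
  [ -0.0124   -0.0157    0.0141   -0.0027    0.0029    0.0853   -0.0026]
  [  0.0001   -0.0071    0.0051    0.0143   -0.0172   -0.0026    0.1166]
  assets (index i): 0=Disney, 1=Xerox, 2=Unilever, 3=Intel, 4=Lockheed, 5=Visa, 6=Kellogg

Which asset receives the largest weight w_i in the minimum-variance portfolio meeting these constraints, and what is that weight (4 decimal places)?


Intel (0.3555)

g=Σ⁻¹μ = [1.4132  1.2348  0.4034  3.5205  2.0163  2.2031  1.1718]
h=Σ⁻¹𝟙 = [15.3629  13.1871  17.0414  24.8123  7.1344  14.3215  6.9495]
a=μᵀg=1.769540  b=𝟙ᵀg=11.963133  c=𝟙ᵀh=98.809208  D=ac−b²=31.730312
λ₁=(c·0.186−b)/D = (98.809208·0.186−11.963133)/31.730312 = 0.202185
λ₂=(a−b·0.186)/D = (1.769540−11.963133·0.186)/31.730312 = -0.014359
w* = 0.202185·g + -0.014359·h:
  w_0 = 0.202185·1.4132 + -0.014359·15.3629 = 0.0651  (Disney)
  w_1 = 0.202185·1.2348 + -0.014359·13.1871 = 0.0603  (Xerox)
  w_2 = 0.202185·0.4034 + -0.014359·17.0414 = -0.1631  (Unilever)
  w_3 = 0.202185·3.5205 + -0.014359·24.8123 = 0.3555  (Intel)
  w_4 = 0.202185·2.0163 + -0.014359·7.1344 = 0.3052  (Lockheed)
  w_5 = 0.202185·2.2031 + -0.014359·14.3215 = 0.2398  (Visa)
  w_6 = 0.202185·1.1718 + -0.014359·6.9495 = 0.1371  (Kellogg)
Σw_i=1.0000  μᵀw=0.1860
σ²=wᵀΣw=λ₁·μ_p+λ₂ = 0.202185·0.186 + -0.014359 = 0.023248 ≈ 0.0232


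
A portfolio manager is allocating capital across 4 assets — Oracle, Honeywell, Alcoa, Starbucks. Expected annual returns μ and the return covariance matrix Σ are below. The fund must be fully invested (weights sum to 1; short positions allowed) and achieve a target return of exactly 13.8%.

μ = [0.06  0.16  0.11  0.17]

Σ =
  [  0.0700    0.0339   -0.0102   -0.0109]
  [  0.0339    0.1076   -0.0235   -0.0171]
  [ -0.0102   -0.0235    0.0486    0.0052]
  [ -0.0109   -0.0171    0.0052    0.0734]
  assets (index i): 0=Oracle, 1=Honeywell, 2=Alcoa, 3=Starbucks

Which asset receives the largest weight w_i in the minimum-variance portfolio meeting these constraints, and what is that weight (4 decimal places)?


g=Σ⁻¹μ = [0.5710  2.4589  3.2789  2.7414]
h=Σ⁻¹𝟙 = [14.4587  13.6300  28.3893  16.9353]
a=μᵀg=1.254395  b=𝟙ᵀg=9.050150  c=𝟙ᵀh=73.413315  D=ac−b²=10.184111
λ₁=(c·0.138−b)/D = (73.413315·0.138−9.050150)/10.184111 = 0.106135
λ₂=(a−b·0.138)/D = (1.254395−9.050150·0.138)/10.184111 = 0.000538
w* = 0.106135·g + 0.000538·h:
  w_0 = 0.106135·0.5710 + 0.000538·14.4587 = 0.0684  (Oracle)
  w_1 = 0.106135·2.4589 + 0.000538·13.6300 = 0.2683  (Honeywell)
  w_2 = 0.106135·3.2789 + 0.000538·28.3893 = 0.3633  (Alcoa)
  w_3 = 0.106135·2.7414 + 0.000538·16.9353 = 0.3001  (Starbucks)
Σw_i=1.0000  μᵀw=0.1380
σ²=wᵀΣw=λ₁·μ_p+λ₂ = 0.106135·0.138 + 0.000538 = 0.015184 ≈ 0.0152

Alcoa (0.3633)


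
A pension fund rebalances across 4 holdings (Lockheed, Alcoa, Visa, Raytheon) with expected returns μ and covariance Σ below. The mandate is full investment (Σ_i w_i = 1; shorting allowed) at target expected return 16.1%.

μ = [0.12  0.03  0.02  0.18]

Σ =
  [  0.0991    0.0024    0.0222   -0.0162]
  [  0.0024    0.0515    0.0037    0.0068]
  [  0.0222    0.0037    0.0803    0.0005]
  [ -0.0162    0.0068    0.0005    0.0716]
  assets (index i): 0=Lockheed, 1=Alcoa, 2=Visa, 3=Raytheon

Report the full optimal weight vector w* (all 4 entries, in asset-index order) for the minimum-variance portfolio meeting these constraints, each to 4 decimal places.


0.3839  0.0321  -0.0553  0.6393

g=Σ⁻¹μ = [1.7383  0.1375  -0.2559  2.8960]
h=Σ⁻¹𝟙 = [10.1130  16.3804  8.8115  14.6374]
a=μᵀg=0.728883  b=𝟙ᵀg=4.515933  c=𝟙ᵀh=49.942335  D=ac−b²=16.008477
λ₁=(c·0.161−b)/D = (49.942335·0.161−4.515933)/16.008477 = 0.220182
λ₂=(a−b·0.161)/D = (0.728883−4.515933·0.161)/16.008477 = 0.000114
w* = 0.220182·g + 0.000114·h:
  w_0 = 0.220182·1.7383 + 0.000114·10.1130 = 0.3839  (Lockheed)
  w_1 = 0.220182·0.1375 + 0.000114·16.3804 = 0.0321  (Alcoa)
  w_2 = 0.220182·-0.2559 + 0.000114·8.8115 = -0.0553  (Visa)
  w_3 = 0.220182·2.8960 + 0.000114·14.6374 = 0.6393  (Raytheon)
Σw_i=1.0000  μᵀw=0.1610
σ²=wᵀΣw=λ₁·μ_p+λ₂ = 0.220182·0.161 + 0.000114 = 0.035563 ≈ 0.0356


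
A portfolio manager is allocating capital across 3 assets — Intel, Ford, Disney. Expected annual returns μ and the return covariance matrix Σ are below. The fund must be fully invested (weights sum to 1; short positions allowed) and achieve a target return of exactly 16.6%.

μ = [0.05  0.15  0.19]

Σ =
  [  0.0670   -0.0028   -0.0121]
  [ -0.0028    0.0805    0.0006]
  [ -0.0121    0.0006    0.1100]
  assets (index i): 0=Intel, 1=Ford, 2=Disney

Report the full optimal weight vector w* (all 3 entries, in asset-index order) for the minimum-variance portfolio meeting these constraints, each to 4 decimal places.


g=Σ⁻¹μ = [1.1583  1.8899  1.8444]
h=Σ⁻¹𝟙 = [17.4420  12.9475  10.9389]
a=μᵀg=0.691834  b=𝟙ᵀg=4.892618  c=𝟙ᵀh=41.328409  D=ac−b²=4.654689
λ₁=(c·0.166−b)/D = (41.328409·0.166−4.892618)/4.654689 = 0.422778
λ₂=(a−b·0.166)/D = (0.691834−4.892618·0.166)/4.654689 = -0.025854
w* = 0.422778·g + -0.025854·h:
  w_0 = 0.422778·1.1583 + -0.025854·17.4420 = 0.0388  (Intel)
  w_1 = 0.422778·1.8899 + -0.025854·12.9475 = 0.4643  (Ford)
  w_2 = 0.422778·1.8444 + -0.025854·10.9389 = 0.4970  (Disney)
Σw_i=1.0000  μᵀw=0.1660
σ²=wᵀΣw=λ₁·μ_p+λ₂ = 0.422778·0.166 + -0.025854 = 0.044327 ≈ 0.0443

0.0388  0.4643  0.4970


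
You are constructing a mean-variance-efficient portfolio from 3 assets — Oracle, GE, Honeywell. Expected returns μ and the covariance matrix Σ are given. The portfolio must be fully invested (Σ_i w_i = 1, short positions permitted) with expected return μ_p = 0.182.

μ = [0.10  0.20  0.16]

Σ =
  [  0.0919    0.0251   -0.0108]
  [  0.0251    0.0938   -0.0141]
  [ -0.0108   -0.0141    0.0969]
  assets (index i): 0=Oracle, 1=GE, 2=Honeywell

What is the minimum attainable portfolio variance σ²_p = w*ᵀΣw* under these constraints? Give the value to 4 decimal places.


x=Σ⁻¹μ = [0.7155  2.2502  2.0584]
y=Σ⁻¹𝟙 = [9.6583  10.0085  12.8527]
a=μᵀx=0.850914  b=𝟙ᵀx=5.023972  c=𝟙ᵀy=32.519542  D=ac−b²=2.431032
λ₁=(c·0.182−b)/D = (32.519542·0.182−5.023972)/2.431032 = 0.367986
λ₂=(a−b·0.182)/D = (0.850914−5.023972·0.182)/2.431032 = -0.026100
w* = 0.367986·x + -0.026100·y:
  w_0 = 0.367986·0.7155 + -0.026100·9.6583 = 0.0112  (Oracle)
  w_1 = 0.367986·2.2502 + -0.026100·10.0085 = 0.5668  (GE)
  w_2 = 0.367986·2.0584 + -0.026100·12.8527 = 0.4220  (Honeywell)
Σw_i=1.0000  μᵀw=0.1820
σ²=wᵀΣw=λ₁·μ_p+λ₂ = 0.367986·0.182 + -0.026100 = 0.040874 ≈ 0.0409

0.0409


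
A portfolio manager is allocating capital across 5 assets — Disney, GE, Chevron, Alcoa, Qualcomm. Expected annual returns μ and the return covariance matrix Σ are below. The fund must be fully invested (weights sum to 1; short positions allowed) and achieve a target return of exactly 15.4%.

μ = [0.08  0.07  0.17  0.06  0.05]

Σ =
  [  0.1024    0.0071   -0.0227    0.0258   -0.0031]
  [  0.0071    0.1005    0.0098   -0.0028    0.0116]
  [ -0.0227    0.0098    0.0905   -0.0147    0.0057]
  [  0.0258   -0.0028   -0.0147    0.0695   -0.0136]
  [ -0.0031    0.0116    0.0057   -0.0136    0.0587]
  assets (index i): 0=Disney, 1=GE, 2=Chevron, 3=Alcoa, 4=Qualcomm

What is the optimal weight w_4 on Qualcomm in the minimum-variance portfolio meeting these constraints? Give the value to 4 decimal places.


g=Σ⁻¹μ = [0.9859  0.3399  2.2205  1.1545  0.8885]
h=Σ⁻¹𝟙 = [8.4723  6.2666  14.2578  18.2467  19.0879]
a=μᵀg=0.593857  b=𝟙ᵀg=5.589477  c=𝟙ᵀh=66.331323  D=ac−b²=8.149090
λ₁=(c·0.154−b)/D = (66.331323·0.154−5.589477)/8.149090 = 0.567615
λ₂=(a−b·0.154)/D = (0.593857−5.589477·0.154)/8.149090 = -0.032755
w* = 0.567615·g + -0.032755·h:
  w_0 = 0.567615·0.9859 + -0.032755·8.4723 = 0.2821  (Disney)
  w_1 = 0.567615·0.3399 + -0.032755·6.2666 = -0.0123  (GE)
  w_2 = 0.567615·2.2205 + -0.032755·14.2578 = 0.7934  (Chevron)
  w_3 = 0.567615·1.1545 + -0.032755·18.2467 = 0.0577  (Alcoa)
  w_4 = 0.567615·0.8885 + -0.032755·19.0879 = -0.1209  (Qualcomm)
Σw_i=1.0000  μᵀw=0.1540
σ²=wᵀΣw=λ₁·μ_p+λ₂ = 0.567615·0.154 + -0.032755 = 0.054658 ≈ 0.0547

-0.1209


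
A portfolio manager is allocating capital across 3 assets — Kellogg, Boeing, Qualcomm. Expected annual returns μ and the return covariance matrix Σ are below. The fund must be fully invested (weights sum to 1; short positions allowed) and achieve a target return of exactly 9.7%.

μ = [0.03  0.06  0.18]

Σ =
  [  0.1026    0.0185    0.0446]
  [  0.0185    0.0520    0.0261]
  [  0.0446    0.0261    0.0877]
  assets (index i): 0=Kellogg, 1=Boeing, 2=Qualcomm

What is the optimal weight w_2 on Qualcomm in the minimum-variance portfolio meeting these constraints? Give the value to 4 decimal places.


0.3372

p=Σ⁻¹μ = [-0.7856  0.2382  2.3811]
q=Σ⁻¹𝟙 = [5.1506  15.2710  4.2384]
a=μᵀp=0.419319  b=𝟙ᵀp=1.833694  c=𝟙ᵀq=24.660017  D=ac−b²=6.977979
λ₁=(c·0.097−b)/D = (24.660017·0.097−1.833694)/6.977979 = 0.080013
λ₂=(a−b·0.097)/D = (0.419319−1.833694·0.097)/6.977979 = 0.034602
w* = 0.080013·p + 0.034602·q:
  w_0 = 0.080013·-0.7856 + 0.034602·5.1506 = 0.1154  (Kellogg)
  w_1 = 0.080013·0.2382 + 0.034602·15.2710 = 0.5475  (Boeing)
  w_2 = 0.080013·2.3811 + 0.034602·4.2384 = 0.3372  (Qualcomm)
Σw_i=1.0000  μᵀw=0.0970
σ²=wᵀΣw=λ₁·μ_p+λ₂ = 0.080013·0.097 + 0.034602 = 0.042363 ≈ 0.0424


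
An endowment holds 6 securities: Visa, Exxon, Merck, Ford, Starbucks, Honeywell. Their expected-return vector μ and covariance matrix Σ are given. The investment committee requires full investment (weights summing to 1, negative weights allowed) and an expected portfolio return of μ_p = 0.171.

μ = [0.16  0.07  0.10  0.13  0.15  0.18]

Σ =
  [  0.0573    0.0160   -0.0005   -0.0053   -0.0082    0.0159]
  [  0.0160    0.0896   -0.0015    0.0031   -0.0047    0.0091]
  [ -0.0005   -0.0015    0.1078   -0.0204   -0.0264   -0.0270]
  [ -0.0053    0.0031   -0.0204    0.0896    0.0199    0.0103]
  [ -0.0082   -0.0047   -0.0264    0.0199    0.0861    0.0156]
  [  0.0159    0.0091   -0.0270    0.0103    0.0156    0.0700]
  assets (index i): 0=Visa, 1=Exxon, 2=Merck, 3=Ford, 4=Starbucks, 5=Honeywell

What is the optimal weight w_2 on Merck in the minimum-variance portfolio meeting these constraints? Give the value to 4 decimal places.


u=Σ⁻¹μ = [2.5644  0.1929  2.2370  1.4193  1.9596  2.1812]
v=Σ⁻¹𝟙 = [15.1827  7.8937  18.0873  11.3671  14.2466  11.9399]
a=μᵀu=1.518570  b=𝟙ᵀu=10.554408  c=𝟙ᵀv=78.717247  D=ac−b²=8.142118
λ₁=(c·0.171−b)/D = (78.717247·0.171−10.554408)/8.142118 = 0.356939
λ₂=(a−b·0.171)/D = (1.518570−10.554408·0.171)/8.142118 = -0.035155
w* = 0.356939·u + -0.035155·v:
  w_0 = 0.356939·2.5644 + -0.035155·15.1827 = 0.3816  (Visa)
  w_1 = 0.356939·0.1929 + -0.035155·7.8937 = -0.2086  (Exxon)
  w_2 = 0.356939·2.2370 + -0.035155·18.0873 = 0.1626  (Merck)
  w_3 = 0.356939·1.4193 + -0.035155·11.3671 = 0.1070  (Ford)
  w_4 = 0.356939·1.9596 + -0.035155·14.2466 = 0.1986  (Starbucks)
  w_5 = 0.356939·2.1812 + -0.035155·11.9399 = 0.3588  (Honeywell)
Σw_i=1.0000  μᵀw=0.1710
σ²=wᵀΣw=λ₁·μ_p+λ₂ = 0.356939·0.171 + -0.035155 = 0.025882 ≈ 0.0259

0.1626


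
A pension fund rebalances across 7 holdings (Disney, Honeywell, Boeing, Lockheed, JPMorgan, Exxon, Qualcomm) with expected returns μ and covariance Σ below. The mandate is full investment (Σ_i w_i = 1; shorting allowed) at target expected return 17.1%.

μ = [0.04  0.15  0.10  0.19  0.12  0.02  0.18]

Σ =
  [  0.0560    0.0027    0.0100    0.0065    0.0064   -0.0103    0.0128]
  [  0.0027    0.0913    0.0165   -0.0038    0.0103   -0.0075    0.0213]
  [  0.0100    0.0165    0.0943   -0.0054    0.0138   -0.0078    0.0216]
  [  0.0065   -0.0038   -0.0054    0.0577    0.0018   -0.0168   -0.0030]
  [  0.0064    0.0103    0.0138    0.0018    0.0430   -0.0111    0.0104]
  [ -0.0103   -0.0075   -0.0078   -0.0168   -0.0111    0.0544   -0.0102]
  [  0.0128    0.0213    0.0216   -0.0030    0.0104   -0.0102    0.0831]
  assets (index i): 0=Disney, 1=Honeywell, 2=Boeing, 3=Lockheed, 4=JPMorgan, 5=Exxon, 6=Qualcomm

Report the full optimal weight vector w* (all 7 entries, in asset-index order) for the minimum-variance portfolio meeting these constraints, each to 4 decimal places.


x=Σ⁻¹μ = [-0.1448  1.2333  0.5392  4.2688  2.4121  2.7586  1.9229]
y=Σ⁻¹𝟙 = [15.4749  8.9858  6.8229  27.7112  23.3442  38.4196  8.3680]
a=μᵀx=1.734955  b=𝟙ᵀx=12.990229  c=𝟙ᵀy=129.126663  D=ac−b²=55.282892
λ₁=(c·0.171−b)/D = (129.126663·0.171−12.990229)/55.282892 = 0.164435
λ₂=(a−b·0.171)/D = (1.734955−12.990229·0.171)/55.282892 = -0.008798
w* = 0.164435·x + -0.008798·y:
  w_0 = 0.164435·-0.1448 + -0.008798·15.4749 = -0.1599  (Disney)
  w_1 = 0.164435·1.2333 + -0.008798·8.9858 = 0.1237  (Honeywell)
  w_2 = 0.164435·0.5392 + -0.008798·6.8229 = 0.0286  (Boeing)
  w_3 = 0.164435·4.2688 + -0.008798·27.7112 = 0.4581  (Lockheed)
  w_4 = 0.164435·2.4121 + -0.008798·23.3442 = 0.1913  (JPMorgan)
  w_5 = 0.164435·2.7586 + -0.008798·38.4196 = 0.1156  (Exxon)
  w_6 = 0.164435·1.9229 + -0.008798·8.3680 = 0.2426  (Qualcomm)
Σw_i=1.0000  μᵀw=0.1710
σ²=wᵀΣw=λ₁·μ_p+λ₂ = 0.164435·0.171 + -0.008798 = 0.019320 ≈ 0.0193

-0.1599  0.1237  0.0286  0.4581  0.1913  0.1156  0.2426


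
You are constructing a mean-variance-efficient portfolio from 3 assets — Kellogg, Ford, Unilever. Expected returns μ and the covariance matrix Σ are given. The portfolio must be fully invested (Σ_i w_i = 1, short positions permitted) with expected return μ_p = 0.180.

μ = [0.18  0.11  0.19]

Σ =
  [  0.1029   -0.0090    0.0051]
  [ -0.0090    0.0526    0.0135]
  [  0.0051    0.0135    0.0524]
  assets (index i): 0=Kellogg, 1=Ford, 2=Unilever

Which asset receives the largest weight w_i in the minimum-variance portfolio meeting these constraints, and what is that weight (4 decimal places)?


Unilever (0.6217)

p=Σ⁻¹μ = [1.7391  1.6080  3.0424]
q=Σ⁻¹𝟙 = [10.5603  17.3300  13.5914]
a=μᵀp=1.067979  b=𝟙ᵀp=6.389514  c=𝟙ᵀq=41.481678  D=ac−b²=3.475656
λ₁=(c·0.180−b)/D = (41.481678·0.180−6.389514)/3.475656 = 0.309924
λ₂=(a−b·0.180)/D = (1.067979−6.389514·0.180)/3.475656 = -0.023631
w* = 0.309924·p + -0.023631·q:
  w_0 = 0.309924·1.7391 + -0.023631·10.5603 = 0.2894  (Kellogg)
  w_1 = 0.309924·1.6080 + -0.023631·17.3300 = 0.0888  (Ford)
  w_2 = 0.309924·3.0424 + -0.023631·13.5914 = 0.6217  (Unilever)
Σw_i=1.0000  μᵀw=0.1800
σ²=wᵀΣw=λ₁·μ_p+λ₂ = 0.309924·0.180 + -0.023631 = 0.032155 ≈ 0.0322


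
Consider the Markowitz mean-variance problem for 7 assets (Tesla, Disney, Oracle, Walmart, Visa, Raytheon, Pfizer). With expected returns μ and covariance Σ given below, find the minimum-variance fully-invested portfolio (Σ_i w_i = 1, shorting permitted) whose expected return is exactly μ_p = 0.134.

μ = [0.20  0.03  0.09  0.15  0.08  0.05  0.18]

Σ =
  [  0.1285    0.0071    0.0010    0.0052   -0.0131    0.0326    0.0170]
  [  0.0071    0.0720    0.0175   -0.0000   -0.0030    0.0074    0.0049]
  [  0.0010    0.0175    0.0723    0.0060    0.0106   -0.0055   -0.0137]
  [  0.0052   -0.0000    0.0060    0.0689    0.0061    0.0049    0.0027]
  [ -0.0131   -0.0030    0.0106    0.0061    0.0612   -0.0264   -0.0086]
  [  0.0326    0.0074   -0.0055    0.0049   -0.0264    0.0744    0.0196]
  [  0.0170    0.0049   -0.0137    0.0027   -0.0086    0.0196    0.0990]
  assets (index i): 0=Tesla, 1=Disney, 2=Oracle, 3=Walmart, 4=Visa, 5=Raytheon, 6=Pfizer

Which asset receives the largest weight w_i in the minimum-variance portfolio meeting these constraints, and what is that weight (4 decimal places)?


g=Σ⁻¹μ = [1.3649  -0.0907  1.2343  1.7531  1.5121  0.1160  1.8197]
h=Σ⁻¹𝟙 = [3.6947  9.6912  10.1504  9.7250  23.4332  16.9637  8.8035]
a=μᵀg=1.098627  b=𝟙ᵀg=7.709425  c=𝟙ᵀh=82.461644  D=ac−b²=31.159348
λ₁=(c·0.134−b)/D = (82.461644·0.134−7.709425)/31.159348 = 0.107205
λ₂=(a−b·0.134)/D = (1.098627−7.709425·0.134)/31.159348 = 0.002104
w* = 0.107205·g + 0.002104·h:
  w_0 = 0.107205·1.3649 + 0.002104·3.6947 = 0.1541  (Tesla)
  w_1 = 0.107205·-0.0907 + 0.002104·9.6912 = 0.0107  (Disney)
  w_2 = 0.107205·1.2343 + 0.002104·10.1504 = 0.1537  (Oracle)
  w_3 = 0.107205·1.7531 + 0.002104·9.7250 = 0.2084  (Walmart)
  w_4 = 0.107205·1.5121 + 0.002104·23.4332 = 0.2114  (Visa)
  w_5 = 0.107205·0.1160 + 0.002104·16.9637 = 0.0481  (Raytheon)
  w_6 = 0.107205·1.8197 + 0.002104·8.8035 = 0.2136  (Pfizer)
Σw_i=1.0000  μᵀw=0.1340
σ²=wᵀΣw=λ₁·μ_p+λ₂ = 0.107205·0.134 + 0.002104 = 0.016470 ≈ 0.0165

Pfizer (0.2136)


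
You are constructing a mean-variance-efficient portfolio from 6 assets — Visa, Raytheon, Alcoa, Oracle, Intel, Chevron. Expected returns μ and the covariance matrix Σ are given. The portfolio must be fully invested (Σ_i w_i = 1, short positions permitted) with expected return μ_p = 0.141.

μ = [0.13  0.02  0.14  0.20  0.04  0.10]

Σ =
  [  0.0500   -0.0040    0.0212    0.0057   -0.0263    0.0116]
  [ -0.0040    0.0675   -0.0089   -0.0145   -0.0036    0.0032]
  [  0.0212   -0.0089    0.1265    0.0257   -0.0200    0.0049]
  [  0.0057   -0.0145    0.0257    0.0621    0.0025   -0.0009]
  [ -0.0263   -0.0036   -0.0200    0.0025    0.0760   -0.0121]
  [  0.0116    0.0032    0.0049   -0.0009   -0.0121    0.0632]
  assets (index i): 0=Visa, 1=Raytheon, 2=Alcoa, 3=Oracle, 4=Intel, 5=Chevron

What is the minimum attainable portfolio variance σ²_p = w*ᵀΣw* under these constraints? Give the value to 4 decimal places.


x=Σ⁻¹μ = [2.8203  1.1917  0.3227  3.0553  1.7596  1.3597]
y=Σ⁻¹𝟙 = [28.7201  21.2770  5.2134  15.3895  27.2806  14.5120]
a=μᵀx=1.253070  b=𝟙ᵀx=10.509351  c=𝟙ᵀy=112.392608  D=ac−b²=30.389363
λ₁=(c·0.141−b)/D = (112.392608·0.141−10.509351)/30.389363 = 0.175654
λ₂=(a−b·0.141)/D = (1.253070−10.509351·0.141)/30.389363 = -0.007527
w* = 0.175654·x + -0.007527·y:
  w_0 = 0.175654·2.8203 + -0.007527·28.7201 = 0.2792  (Visa)
  w_1 = 0.175654·1.1917 + -0.007527·21.2770 = 0.0492  (Raytheon)
  w_2 = 0.175654·0.3227 + -0.007527·5.2134 = 0.0174  (Alcoa)
  w_3 = 0.175654·3.0553 + -0.007527·15.3895 = 0.4208  (Oracle)
  w_4 = 0.175654·1.7596 + -0.007527·27.2806 = 0.1037  (Intel)
  w_5 = 0.175654·1.3597 + -0.007527·14.5120 = 0.1296  (Chevron)
Σw_i=1.0000  μᵀw=0.1410
σ²=wᵀΣw=λ₁·μ_p+λ₂ = 0.175654·0.141 + -0.007527 = 0.017240 ≈ 0.0172

0.0172


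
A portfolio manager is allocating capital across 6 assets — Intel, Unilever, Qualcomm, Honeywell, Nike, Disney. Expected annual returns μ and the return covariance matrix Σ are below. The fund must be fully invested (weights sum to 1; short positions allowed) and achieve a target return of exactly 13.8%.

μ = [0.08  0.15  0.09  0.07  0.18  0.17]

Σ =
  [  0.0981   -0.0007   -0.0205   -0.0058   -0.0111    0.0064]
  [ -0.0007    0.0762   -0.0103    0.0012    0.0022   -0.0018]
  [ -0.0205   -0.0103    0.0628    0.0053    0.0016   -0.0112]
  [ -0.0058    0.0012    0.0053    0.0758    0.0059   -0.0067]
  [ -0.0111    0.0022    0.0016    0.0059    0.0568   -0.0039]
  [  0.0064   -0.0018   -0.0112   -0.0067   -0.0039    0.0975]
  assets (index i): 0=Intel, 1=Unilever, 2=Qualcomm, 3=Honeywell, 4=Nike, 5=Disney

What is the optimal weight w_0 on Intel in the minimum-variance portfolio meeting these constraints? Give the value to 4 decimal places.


u=Σ⁻¹μ = [1.6603  2.2737  2.5827  0.7602  3.4021  2.1616]
v=Σ⁻¹𝟙 = [17.6050  16.2810  25.2974  12.2348  19.3880  13.9236]
a=μᵀu=1.739387  b=𝟙ᵀu=12.840603  c=𝟙ᵀv=104.729770  D=ac−b²=17.284550
λ₁=(c·0.138−b)/D = (104.729770·0.138−12.840603)/17.284550 = 0.093269
λ₂=(a−b·0.138)/D = (1.739387−12.840603·0.138)/17.284550 = -0.001887
w* = 0.093269·u + -0.001887·v:
  w_0 = 0.093269·1.6603 + -0.001887·17.6050 = 0.1216  (Intel)
  w_1 = 0.093269·2.2737 + -0.001887·16.2810 = 0.1813  (Unilever)
  w_2 = 0.093269·2.5827 + -0.001887·25.2974 = 0.1931  (Qualcomm)
  w_3 = 0.093269·0.7602 + -0.001887·12.2348 = 0.0478  (Honeywell)
  w_4 = 0.093269·3.4021 + -0.001887·19.3880 = 0.2807  (Nike)
  w_5 = 0.093269·2.1616 + -0.001887·13.9236 = 0.1753  (Disney)
Σw_i=1.0000  μᵀw=0.1380
σ²=wᵀΣw=λ₁·μ_p+λ₂ = 0.093269·0.138 + -0.001887 = 0.010984 ≈ 0.0110

0.1216


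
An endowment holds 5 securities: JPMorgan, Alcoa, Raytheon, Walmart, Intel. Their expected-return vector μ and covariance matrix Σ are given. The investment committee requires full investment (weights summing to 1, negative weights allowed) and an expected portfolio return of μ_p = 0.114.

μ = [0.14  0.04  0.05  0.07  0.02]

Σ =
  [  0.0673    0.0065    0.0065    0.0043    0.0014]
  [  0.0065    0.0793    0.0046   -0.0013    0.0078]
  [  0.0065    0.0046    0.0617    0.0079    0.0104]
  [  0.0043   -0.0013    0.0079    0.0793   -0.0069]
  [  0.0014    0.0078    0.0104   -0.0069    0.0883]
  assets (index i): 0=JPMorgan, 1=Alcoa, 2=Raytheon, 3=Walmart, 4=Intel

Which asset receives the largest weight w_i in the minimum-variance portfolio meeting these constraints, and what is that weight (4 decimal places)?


p=Σ⁻¹μ = [1.9544  0.3131  0.4558  0.7515  0.1729]
q=Σ⁻¹𝟙 = [11.8423  10.2255  11.0111  11.8974  9.8668]
a=μᵀp=0.364988  b=𝟙ᵀp=3.647656  c=𝟙ᵀq=54.843103  D=ac−b²=6.711685
λ₁=(c·0.114−b)/D = (54.843103·0.114−3.647656)/6.711685 = 0.388048
λ₂=(a−b·0.114)/D = (0.364988−3.647656·0.114)/6.711685 = -0.007576
w* = 0.388048·p + -0.007576·q:
  w_0 = 0.388048·1.9544 + -0.007576·11.8423 = 0.6687  (JPMorgan)
  w_1 = 0.388048·0.3131 + -0.007576·10.2255 = 0.0440  (Alcoa)
  w_2 = 0.388048·0.4558 + -0.007576·11.0111 = 0.0934  (Raytheon)
  w_3 = 0.388048·0.7515 + -0.007576·11.8974 = 0.2015  (Walmart)
  w_4 = 0.388048·0.1729 + -0.007576·9.8668 = -0.0077  (Intel)
Σw_i=1.0000  μᵀw=0.1140
σ²=wᵀΣw=λ₁·μ_p+λ₂ = 0.388048·0.114 + -0.007576 = 0.036662 ≈ 0.0367

JPMorgan (0.6687)


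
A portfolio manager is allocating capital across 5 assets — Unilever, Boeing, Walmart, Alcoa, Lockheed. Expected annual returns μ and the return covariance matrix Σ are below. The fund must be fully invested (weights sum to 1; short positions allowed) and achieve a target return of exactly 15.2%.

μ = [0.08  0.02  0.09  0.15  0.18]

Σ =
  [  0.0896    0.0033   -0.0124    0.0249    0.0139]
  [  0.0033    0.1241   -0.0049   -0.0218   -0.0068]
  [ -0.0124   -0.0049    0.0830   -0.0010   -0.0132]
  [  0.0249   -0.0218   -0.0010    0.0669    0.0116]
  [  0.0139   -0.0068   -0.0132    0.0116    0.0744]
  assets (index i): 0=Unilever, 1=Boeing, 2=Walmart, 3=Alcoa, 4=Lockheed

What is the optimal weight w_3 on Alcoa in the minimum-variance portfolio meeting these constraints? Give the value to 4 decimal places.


0.3577

p=Σ⁻¹μ = [0.1452  0.7065  1.5566  2.0224  2.4177]
q=Σ⁻¹𝟙 = [6.9075  11.7390  16.1530  14.0331  13.9012]
a=μᵀp=0.904376  b=𝟙ᵀp=6.848323  c=𝟙ᵀq=62.733710  D=ac−b²=9.835308
λ₁=(c·0.152−b)/D = (62.733710·0.152−6.848323)/9.835308 = 0.273220
λ₂=(a−b·0.152)/D = (0.904376−6.848323·0.152)/9.835308 = -0.013886
w* = 0.273220·p + -0.013886·q:
  w_0 = 0.273220·0.1452 + -0.013886·6.9075 = -0.0563  (Unilever)
  w_1 = 0.273220·0.7065 + -0.013886·11.7390 = 0.0300  (Boeing)
  w_2 = 0.273220·1.5566 + -0.013886·16.1530 = 0.2010  (Walmart)
  w_3 = 0.273220·2.0224 + -0.013886·14.0331 = 0.3577  (Alcoa)
  w_4 = 0.273220·2.4177 + -0.013886·13.9012 = 0.4675  (Lockheed)
Σw_i=1.0000  μᵀw=0.1520
σ²=wᵀΣw=λ₁·μ_p+λ₂ = 0.273220·0.152 + -0.013886 = 0.027644 ≈ 0.0276


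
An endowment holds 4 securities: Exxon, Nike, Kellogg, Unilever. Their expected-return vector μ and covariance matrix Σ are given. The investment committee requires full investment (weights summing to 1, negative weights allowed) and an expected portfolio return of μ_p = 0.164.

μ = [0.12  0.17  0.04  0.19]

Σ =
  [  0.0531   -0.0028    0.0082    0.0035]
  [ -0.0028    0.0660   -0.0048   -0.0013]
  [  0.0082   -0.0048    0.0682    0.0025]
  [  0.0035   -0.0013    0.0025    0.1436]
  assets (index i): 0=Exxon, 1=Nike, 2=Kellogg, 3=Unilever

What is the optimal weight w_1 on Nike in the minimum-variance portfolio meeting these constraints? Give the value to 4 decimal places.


0.4665

x=Σ⁻¹μ = [2.2479  2.7300  0.4613  1.2850]
y=Σ⁻¹𝟙 = [17.2097  16.9946  13.5528  6.4622]
a=μᵀx=0.996449  b=𝟙ᵀx=6.724174  c=𝟙ᵀy=54.219256  D=ac−b²=8.812234
λ₁=(c·0.164−b)/D = (54.219256·0.164−6.724174)/8.812234 = 0.245997
λ₂=(a−b·0.164)/D = (0.996449−6.724174·0.164)/8.812234 = -0.012064
w* = 0.245997·x + -0.012064·y:
  w_0 = 0.245997·2.2479 + -0.012064·17.2097 = 0.3454  (Exxon)
  w_1 = 0.245997·2.7300 + -0.012064·16.9946 = 0.4665  (Nike)
  w_2 = 0.245997·0.4613 + -0.012064·13.5528 = -0.0500  (Kellogg)
  w_3 = 0.245997·1.2850 + -0.012064·6.4622 = 0.2381  (Unilever)
Σw_i=1.0000  μᵀw=0.1640
σ²=wᵀΣw=λ₁·μ_p+λ₂ = 0.245997·0.164 + -0.012064 = 0.028279 ≈ 0.0283


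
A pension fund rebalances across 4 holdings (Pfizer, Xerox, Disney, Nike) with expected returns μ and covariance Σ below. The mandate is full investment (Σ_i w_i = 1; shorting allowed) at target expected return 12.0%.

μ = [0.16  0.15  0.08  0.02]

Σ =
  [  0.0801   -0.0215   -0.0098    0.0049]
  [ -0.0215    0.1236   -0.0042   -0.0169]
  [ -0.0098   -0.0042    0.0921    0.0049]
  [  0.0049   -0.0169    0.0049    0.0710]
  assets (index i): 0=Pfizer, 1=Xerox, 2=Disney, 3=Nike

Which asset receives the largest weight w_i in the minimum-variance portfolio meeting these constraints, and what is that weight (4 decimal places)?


Pfizer (0.3752)

g=Σ⁻¹μ = [2.5914  1.7654  1.2015  0.4401]
h=Σ⁻¹𝟙 = [16.6965  13.5081  12.4369  15.2892]
a=μᵀg=0.784353  b=𝟙ᵀg=5.998387  c=𝟙ᵀh=57.930683  D=ac−b²=9.457449
λ₁=(c·0.120−b)/D = (57.930683·0.120−5.998387)/9.457449 = 0.100798
λ₂=(a−b·0.120)/D = (0.784353−5.998387·0.120)/9.457449 = 0.006825
w* = 0.100798·g + 0.006825·h:
  w_0 = 0.100798·2.5914 + 0.006825·16.6965 = 0.3752  (Pfizer)
  w_1 = 0.100798·1.7654 + 0.006825·13.5081 = 0.2701  (Xerox)
  w_2 = 0.100798·1.2015 + 0.006825·12.4369 = 0.2060  (Disney)
  w_3 = 0.100798·0.4401 + 0.006825·15.2892 = 0.1487  (Nike)
Σw_i=1.0000  μᵀw=0.1200
σ²=wᵀΣw=λ₁·μ_p+λ₂ = 0.100798·0.120 + 0.006825 = 0.018921 ≈ 0.0189


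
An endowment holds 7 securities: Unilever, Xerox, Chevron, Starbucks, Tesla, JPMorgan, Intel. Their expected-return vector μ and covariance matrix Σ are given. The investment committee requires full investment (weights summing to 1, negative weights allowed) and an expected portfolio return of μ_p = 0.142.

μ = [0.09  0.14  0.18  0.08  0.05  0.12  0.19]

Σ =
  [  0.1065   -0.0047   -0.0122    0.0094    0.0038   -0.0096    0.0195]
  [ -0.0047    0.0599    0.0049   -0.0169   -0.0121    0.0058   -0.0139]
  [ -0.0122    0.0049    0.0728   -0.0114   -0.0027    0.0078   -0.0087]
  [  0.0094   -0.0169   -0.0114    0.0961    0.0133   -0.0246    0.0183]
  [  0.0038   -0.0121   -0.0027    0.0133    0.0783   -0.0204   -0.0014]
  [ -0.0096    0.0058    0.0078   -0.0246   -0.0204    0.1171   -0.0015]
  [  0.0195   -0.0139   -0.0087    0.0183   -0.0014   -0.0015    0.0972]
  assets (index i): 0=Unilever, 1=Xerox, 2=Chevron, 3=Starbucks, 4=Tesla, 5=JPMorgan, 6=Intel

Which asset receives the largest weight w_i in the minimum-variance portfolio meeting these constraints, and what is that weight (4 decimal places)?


u=Σ⁻¹μ = [0.8386  3.2338  2.7922  1.3621  1.3411  1.2964  2.2817]
v=Σ⁻¹𝟙 = [9.6203  25.1515  16.5189  14.6553  17.9436  13.3297  11.1384]
a=μᵀu=1.795920  b=𝟙ᵀu=13.145891  c=𝟙ᵀv=108.357614  D=ac−b²=21.787098
λ₁=(c·0.142−b)/D = (108.357614·0.142−13.145891)/21.787098 = 0.102854
λ₂=(a−b·0.142)/D = (1.795920−13.145891·0.142)/21.787098 = -0.003249
w* = 0.102854·u + -0.003249·v:
  w_0 = 0.102854·0.8386 + -0.003249·9.6203 = 0.0550  (Unilever)
  w_1 = 0.102854·3.2338 + -0.003249·25.1515 = 0.2509  (Xerox)
  w_2 = 0.102854·2.7922 + -0.003249·16.5189 = 0.2335  (Chevron)
  w_3 = 0.102854·1.3621 + -0.003249·14.6553 = 0.0925  (Starbucks)
  w_4 = 0.102854·1.3411 + -0.003249·17.9436 = 0.0796  (Tesla)
  w_5 = 0.102854·1.2964 + -0.003249·13.3297 = 0.0900  (JPMorgan)
  w_6 = 0.102854·2.2817 + -0.003249·11.1384 = 0.1985  (Intel)
Σw_i=1.0000  μᵀw=0.1420
σ²=wᵀΣw=λ₁·μ_p+λ₂ = 0.102854·0.142 + -0.003249 = 0.011356 ≈ 0.0114

Xerox (0.2509)


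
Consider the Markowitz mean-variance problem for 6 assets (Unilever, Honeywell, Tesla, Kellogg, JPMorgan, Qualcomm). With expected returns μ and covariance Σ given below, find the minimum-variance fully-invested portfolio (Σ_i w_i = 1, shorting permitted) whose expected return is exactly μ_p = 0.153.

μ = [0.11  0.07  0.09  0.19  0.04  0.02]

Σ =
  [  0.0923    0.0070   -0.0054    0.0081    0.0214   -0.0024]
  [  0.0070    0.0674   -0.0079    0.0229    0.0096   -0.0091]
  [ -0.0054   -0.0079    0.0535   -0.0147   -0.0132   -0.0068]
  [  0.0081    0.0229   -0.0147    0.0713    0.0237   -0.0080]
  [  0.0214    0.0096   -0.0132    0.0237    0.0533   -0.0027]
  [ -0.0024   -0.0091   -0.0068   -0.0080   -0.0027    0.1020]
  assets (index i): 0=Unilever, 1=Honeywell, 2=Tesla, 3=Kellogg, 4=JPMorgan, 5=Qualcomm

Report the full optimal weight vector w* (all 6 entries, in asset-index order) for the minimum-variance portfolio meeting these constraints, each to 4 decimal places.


p=Σ⁻¹μ = [1.1796  0.2955  2.6925  3.2374  -0.5151  0.6700]
q=Σ⁻¹𝟙 = [7.1004  13.4222  30.4643  11.2424  16.7749  14.5252]
a=μᵀp=1.000674  b=𝟙ᵀp=7.559933  c=𝟙ᵀq=93.529345  D=ac−b²=36.439747
λ₁=(c·0.153−b)/D = (93.529345·0.153−7.559933)/36.439747 = 0.185239
λ₂=(a−b·0.153)/D = (1.000674−7.559933·0.153)/36.439747 = -0.004281
w* = 0.185239·p + -0.004281·q:
  w_0 = 0.185239·1.1796 + -0.004281·7.1004 = 0.1881  (Unilever)
  w_1 = 0.185239·0.2955 + -0.004281·13.4222 = -0.0027  (Honeywell)
  w_2 = 0.185239·2.6925 + -0.004281·30.4643 = 0.3683  (Tesla)
  w_3 = 0.185239·3.2374 + -0.004281·11.2424 = 0.5516  (Kellogg)
  w_4 = 0.185239·-0.5151 + -0.004281·16.7749 = -0.1672  (JPMorgan)
  w_5 = 0.185239·0.6700 + -0.004281·14.5252 = 0.0619  (Qualcomm)
Σw_i=1.0000  μᵀw=0.1530
σ²=wᵀΣw=λ₁·μ_p+λ₂ = 0.185239·0.153 + -0.004281 = 0.024061 ≈ 0.0241

0.1881  -0.0027  0.3683  0.5516  -0.1672  0.0619


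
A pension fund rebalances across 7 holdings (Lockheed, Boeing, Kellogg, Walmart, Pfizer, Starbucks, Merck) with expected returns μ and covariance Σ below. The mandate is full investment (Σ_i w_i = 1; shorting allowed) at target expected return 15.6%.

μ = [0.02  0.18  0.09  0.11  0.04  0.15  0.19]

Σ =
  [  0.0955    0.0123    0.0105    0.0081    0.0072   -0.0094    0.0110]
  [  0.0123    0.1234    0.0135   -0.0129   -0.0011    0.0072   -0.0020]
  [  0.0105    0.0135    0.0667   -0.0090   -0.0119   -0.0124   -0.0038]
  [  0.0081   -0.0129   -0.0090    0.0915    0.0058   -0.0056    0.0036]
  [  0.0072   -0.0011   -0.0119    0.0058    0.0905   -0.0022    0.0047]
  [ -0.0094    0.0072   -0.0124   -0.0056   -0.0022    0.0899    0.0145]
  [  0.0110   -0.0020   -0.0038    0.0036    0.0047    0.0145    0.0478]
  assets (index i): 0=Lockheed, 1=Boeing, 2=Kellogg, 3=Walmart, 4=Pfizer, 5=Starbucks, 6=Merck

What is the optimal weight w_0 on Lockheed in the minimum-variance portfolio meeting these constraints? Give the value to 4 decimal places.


-0.0708

g=Σ⁻¹μ = [-0.6746  1.4738  1.9019  1.5515  0.4969  1.2379  3.8018]
h=Σ⁻¹𝟙 = [4.8685  6.3996  20.0060  12.7461  12.0384  12.4286  15.7445]
a=μᵀg=1.521535  b=𝟙ᵀg=9.789189  c=𝟙ᵀh=84.231701  D=ac−b²=32.333271
λ₁=(c·0.156−b)/D = (84.231701·0.156−9.789189)/32.333271 = 0.103638
λ₂=(a−b·0.156)/D = (1.521535−9.789189·0.156)/32.333271 = -0.000173
w* = 0.103638·g + -0.000173·h:
  w_0 = 0.103638·-0.6746 + -0.000173·4.8685 = -0.0708  (Lockheed)
  w_1 = 0.103638·1.4738 + -0.000173·6.3996 = 0.1516  (Boeing)
  w_2 = 0.103638·1.9019 + -0.000173·20.0060 = 0.1937  (Kellogg)
  w_3 = 0.103638·1.5515 + -0.000173·12.7461 = 0.1586  (Walmart)
  w_4 = 0.103638·0.4969 + -0.000173·12.0384 = 0.0494  (Pfizer)
  w_5 = 0.103638·1.2379 + -0.000173·12.4286 = 0.1261  (Starbucks)
  w_6 = 0.103638·3.8018 + -0.000173·15.7445 = 0.3913  (Merck)
Σw_i=1.0000  μᵀw=0.1560
σ²=wᵀΣw=λ₁·μ_p+λ₂ = 0.103638·0.156 + -0.000173 = 0.015995 ≈ 0.0160


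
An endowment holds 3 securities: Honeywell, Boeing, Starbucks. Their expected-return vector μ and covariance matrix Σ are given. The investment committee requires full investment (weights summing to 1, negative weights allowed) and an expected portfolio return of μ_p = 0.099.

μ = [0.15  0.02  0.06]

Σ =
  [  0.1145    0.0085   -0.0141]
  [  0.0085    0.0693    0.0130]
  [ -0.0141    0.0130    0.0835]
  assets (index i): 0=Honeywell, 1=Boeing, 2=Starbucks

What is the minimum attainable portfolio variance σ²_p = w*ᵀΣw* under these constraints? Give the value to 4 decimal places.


0.0379

x=Σ⁻¹μ = [1.4349  -0.0697  0.9717]
y=Σ⁻¹𝟙 = [9.3701  11.0603  11.8363]
a=μᵀx=0.272140  b=𝟙ᵀx=2.336906  c=𝟙ᵀy=32.266806  D=ac−b²=3.319969
λ₁=(c·0.099−b)/D = (32.266806·0.099−2.336906)/3.319969 = 0.258288
λ₂=(a−b·0.099)/D = (0.272140−2.336906·0.099)/3.319969 = 0.012285
w* = 0.258288·x + 0.012285·y:
  w_0 = 0.258288·1.4349 + 0.012285·9.3701 = 0.4857  (Honeywell)
  w_1 = 0.258288·-0.0697 + 0.012285·11.0603 = 0.1179  (Boeing)
  w_2 = 0.258288·0.9717 + 0.012285·11.8363 = 0.3964  (Starbucks)
Σw_i=1.0000  μᵀw=0.0990
σ²=wᵀΣw=λ₁·μ_p+λ₂ = 0.258288·0.099 + 0.012285 = 0.037856 ≈ 0.0379


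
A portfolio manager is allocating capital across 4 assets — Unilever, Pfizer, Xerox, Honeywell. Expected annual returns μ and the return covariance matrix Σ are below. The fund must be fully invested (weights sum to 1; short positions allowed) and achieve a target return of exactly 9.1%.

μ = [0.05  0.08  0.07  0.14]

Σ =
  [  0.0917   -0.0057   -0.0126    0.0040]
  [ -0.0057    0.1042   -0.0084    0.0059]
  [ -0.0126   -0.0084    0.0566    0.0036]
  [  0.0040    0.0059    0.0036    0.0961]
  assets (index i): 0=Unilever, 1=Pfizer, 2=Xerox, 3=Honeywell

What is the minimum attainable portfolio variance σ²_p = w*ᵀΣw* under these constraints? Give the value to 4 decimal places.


u=Σ⁻¹μ = [0.7388  0.8498  1.4434  1.3198]
v=Σ⁻¹𝟙 = [14.3024  11.6897  22.0609  8.2664]
a=μᵀu=0.390738  b=𝟙ᵀu=4.351852  c=𝟙ᵀv=56.319362  D=ac−b²=3.067509
λ₁=(c·0.091−b)/D = (56.319362·0.091−4.351852)/3.067509 = 0.252064
λ₂=(a−b·0.091)/D = (0.390738−4.351852·0.091)/3.067509 = -0.001721
w* = 0.252064·u + -0.001721·v:
  w_0 = 0.252064·0.7388 + -0.001721·14.3024 = 0.1616  (Unilever)
  w_1 = 0.252064·0.8498 + -0.001721·11.6897 = 0.1941  (Pfizer)
  w_2 = 0.252064·1.4434 + -0.001721·22.0609 = 0.3259  (Xerox)
  w_3 = 0.252064·1.3198 + -0.001721·8.2664 = 0.3184  (Honeywell)
Σw_i=1.0000  μᵀw=0.0910
σ²=wᵀΣw=λ₁·μ_p+λ₂ = 0.252064·0.091 + -0.001721 = 0.021216 ≈ 0.0212

0.0212
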